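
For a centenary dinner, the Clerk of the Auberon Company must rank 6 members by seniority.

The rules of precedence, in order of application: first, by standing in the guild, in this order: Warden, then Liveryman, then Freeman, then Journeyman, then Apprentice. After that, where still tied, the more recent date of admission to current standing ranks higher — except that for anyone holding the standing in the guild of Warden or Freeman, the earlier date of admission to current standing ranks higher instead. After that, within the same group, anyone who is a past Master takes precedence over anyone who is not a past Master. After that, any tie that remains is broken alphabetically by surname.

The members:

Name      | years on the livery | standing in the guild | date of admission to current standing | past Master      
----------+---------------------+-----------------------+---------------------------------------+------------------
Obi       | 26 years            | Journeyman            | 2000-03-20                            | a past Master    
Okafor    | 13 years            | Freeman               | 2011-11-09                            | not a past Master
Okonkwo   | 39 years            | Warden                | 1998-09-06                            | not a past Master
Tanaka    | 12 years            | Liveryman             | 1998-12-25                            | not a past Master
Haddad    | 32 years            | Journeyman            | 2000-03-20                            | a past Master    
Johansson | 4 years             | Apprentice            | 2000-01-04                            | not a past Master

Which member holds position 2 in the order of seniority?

Tanaka

By standing in the guild: Okonkwo (Warden); then Tanaka (Liveryman); then Okafor (Freeman); then Haddad and Obi (Journeyman); then Johansson (Apprentice).
Haddad and Obi both have date of admission to current standing 2000-03-20, so the next rule applies.
Haddad and Obi are each a past Master, so the next rule applies.
Among Haddad and Obi, alphabetically by surname: Haddad before Obi.
Order: Okonkwo, Tanaka, Okafor, Haddad, Obi, Johansson.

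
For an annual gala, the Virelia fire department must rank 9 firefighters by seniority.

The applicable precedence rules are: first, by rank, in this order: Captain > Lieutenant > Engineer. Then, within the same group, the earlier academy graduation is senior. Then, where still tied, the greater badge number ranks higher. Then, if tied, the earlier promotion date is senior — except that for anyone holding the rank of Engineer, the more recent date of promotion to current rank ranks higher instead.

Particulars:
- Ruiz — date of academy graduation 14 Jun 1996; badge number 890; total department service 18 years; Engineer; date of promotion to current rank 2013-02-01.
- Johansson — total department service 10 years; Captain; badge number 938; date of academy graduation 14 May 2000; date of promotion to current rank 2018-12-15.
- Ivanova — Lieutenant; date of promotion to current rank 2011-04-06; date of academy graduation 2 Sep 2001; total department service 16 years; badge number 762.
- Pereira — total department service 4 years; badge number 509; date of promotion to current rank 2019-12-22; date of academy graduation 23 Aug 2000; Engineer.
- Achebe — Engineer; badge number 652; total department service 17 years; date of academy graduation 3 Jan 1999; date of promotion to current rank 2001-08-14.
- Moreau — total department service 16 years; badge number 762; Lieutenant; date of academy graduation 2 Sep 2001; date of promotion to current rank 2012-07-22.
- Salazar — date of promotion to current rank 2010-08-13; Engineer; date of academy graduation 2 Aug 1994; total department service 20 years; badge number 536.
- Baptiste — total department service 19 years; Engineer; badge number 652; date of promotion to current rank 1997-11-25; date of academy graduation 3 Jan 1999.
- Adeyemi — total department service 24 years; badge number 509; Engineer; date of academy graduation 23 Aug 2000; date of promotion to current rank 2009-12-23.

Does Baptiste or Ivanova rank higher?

Ivanova

By rank: Johansson (Captain); then Ivanova and Moreau (Lieutenant); then Salazar, Ruiz, Achebe, Baptiste, Pereira and Adeyemi (Engineer).
Ivanova and Moreau both have date of academy graduation 2 Sep 2001, so the next rule applies.
Ivanova and Moreau both have badge number 762, so the next rule applies.
Among Ivanova and Moreau, by date of promotion to current rank (earlier first): Ivanova (2011-04-06) before Moreau (2012-07-22).
Among Salazar, Ruiz, Achebe, Baptiste, Pereira and Adeyemi, by date of academy graduation (earlier first): Salazar (2 Aug 1994) before Ruiz (14 Jun 1996) before Achebe and Baptiste (3 Jan 1999) before Pereira and Adeyemi (23 Aug 2000).
Achebe and Baptiste both have badge number 652, so the next rule applies.
Among Achebe and Baptiste, by date of promotion to current rank (later first) (reversed rule for this group): Achebe (2001-08-14) before Baptiste (1997-11-25).
Pereira and Adeyemi both have badge number 509, so the next rule applies.
Among Pereira and Adeyemi, by date of promotion to current rank (later first) (reversed rule for this group): Pereira (2019-12-22) before Adeyemi (2009-12-23).
So Ivanova takes precedence.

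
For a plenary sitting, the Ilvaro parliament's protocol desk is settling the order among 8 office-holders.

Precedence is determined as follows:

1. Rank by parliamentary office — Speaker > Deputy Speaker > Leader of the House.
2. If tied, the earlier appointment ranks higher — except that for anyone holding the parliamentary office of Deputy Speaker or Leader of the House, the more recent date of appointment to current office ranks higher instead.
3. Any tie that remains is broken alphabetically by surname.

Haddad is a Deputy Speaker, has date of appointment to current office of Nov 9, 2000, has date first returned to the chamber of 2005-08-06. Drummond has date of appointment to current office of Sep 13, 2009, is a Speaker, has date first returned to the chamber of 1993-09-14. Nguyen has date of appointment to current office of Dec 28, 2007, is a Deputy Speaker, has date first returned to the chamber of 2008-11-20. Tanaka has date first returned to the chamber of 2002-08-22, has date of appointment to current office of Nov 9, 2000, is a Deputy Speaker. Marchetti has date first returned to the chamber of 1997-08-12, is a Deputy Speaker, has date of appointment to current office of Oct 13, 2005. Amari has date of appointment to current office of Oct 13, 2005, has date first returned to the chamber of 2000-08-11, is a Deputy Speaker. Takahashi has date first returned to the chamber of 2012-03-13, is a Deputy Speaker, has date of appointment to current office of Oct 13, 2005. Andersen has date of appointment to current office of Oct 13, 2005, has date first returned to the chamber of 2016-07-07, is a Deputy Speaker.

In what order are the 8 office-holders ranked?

Drummond, Nguyen, Amari, Andersen, Marchetti, Takahashi, Haddad, Tanaka

By parliamentary office: Drummond (Speaker); then Nguyen, Amari, Andersen, Marchetti, Takahashi, Haddad and Tanaka (Deputy Speaker).
Among Nguyen, Amari, Andersen, Marchetti, Takahashi, Haddad and Tanaka, by date of appointment to current office (later first) (reversed rule for this group): Nguyen (Dec 28, 2007) before Amari, Andersen, Marchetti and Takahashi (Oct 13, 2005) before Haddad and Tanaka (Nov 9, 2000).
Among Amari, Andersen, Marchetti and Takahashi, alphabetically by surname: Amari before Andersen before Marchetti before Takahashi.
Among Haddad and Tanaka, alphabetically by surname: Haddad before Tanaka.
Full order: Drummond, Nguyen, Amari, Andersen, Marchetti, Takahashi, Haddad, Tanaka.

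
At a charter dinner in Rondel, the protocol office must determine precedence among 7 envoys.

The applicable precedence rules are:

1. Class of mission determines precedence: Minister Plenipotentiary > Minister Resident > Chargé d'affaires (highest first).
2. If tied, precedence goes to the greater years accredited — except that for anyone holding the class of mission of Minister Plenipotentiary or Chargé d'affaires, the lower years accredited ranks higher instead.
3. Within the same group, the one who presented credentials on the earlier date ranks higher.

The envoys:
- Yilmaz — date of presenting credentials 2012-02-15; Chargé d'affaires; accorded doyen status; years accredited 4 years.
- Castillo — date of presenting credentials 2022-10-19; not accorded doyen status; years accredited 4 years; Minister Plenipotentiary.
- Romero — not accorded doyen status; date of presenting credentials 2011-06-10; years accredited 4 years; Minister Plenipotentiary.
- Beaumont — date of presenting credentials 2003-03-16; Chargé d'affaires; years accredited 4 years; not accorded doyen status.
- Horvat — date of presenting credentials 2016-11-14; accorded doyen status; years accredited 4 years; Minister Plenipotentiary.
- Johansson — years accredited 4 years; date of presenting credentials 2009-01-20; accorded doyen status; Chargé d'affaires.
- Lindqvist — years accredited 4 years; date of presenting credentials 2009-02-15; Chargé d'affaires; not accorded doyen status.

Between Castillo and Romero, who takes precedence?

Romero

By class of mission: Romero, Horvat and Castillo (Minister Plenipotentiary); then Beaumont, Johansson, Lindqvist and Yilmaz (Chargé d'affaires).
Romero, Horvat and Castillo all have years accredited 4 years, so the next rule applies.
Among Romero, Horvat and Castillo, by date of presenting credentials (earlier first): Romero (2011-06-10) before Horvat (2016-11-14) before Castillo (2022-10-19).
Beaumont, Johansson, Lindqvist and Yilmaz all have years accredited 4 years, so the next rule applies.
Among Beaumont, Johansson, Lindqvist and Yilmaz, by date of presenting credentials (earlier first): Beaumont (2003-03-16) before Johansson (2009-01-20) before Lindqvist (2009-02-15) before Yilmaz (2012-02-15).
So Romero takes precedence.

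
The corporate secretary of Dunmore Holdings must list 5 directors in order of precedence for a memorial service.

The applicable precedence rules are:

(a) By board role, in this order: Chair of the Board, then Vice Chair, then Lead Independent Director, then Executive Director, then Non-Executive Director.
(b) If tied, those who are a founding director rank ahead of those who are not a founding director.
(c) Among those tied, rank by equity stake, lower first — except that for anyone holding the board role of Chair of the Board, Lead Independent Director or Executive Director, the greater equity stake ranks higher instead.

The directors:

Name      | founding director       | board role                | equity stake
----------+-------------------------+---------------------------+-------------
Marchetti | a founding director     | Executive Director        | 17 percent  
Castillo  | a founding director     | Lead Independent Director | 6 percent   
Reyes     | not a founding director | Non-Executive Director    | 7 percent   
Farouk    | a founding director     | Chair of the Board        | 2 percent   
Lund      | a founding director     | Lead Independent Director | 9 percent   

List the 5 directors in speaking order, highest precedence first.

Farouk, Lund, Castillo, Marchetti, Reyes

By board role: Farouk (Chair of the Board); then Lund and Castillo (Lead Independent Director); then Marchetti (Executive Director); then Reyes (Non-Executive Director).
Lund and Castillo are each a founding director, so the next rule applies.
Among Lund and Castillo, by equity stake (higher first) (reversed rule for this group): Lund (9 percent) before Castillo (6 percent).
Full order: Farouk, Lund, Castillo, Marchetti, Reyes.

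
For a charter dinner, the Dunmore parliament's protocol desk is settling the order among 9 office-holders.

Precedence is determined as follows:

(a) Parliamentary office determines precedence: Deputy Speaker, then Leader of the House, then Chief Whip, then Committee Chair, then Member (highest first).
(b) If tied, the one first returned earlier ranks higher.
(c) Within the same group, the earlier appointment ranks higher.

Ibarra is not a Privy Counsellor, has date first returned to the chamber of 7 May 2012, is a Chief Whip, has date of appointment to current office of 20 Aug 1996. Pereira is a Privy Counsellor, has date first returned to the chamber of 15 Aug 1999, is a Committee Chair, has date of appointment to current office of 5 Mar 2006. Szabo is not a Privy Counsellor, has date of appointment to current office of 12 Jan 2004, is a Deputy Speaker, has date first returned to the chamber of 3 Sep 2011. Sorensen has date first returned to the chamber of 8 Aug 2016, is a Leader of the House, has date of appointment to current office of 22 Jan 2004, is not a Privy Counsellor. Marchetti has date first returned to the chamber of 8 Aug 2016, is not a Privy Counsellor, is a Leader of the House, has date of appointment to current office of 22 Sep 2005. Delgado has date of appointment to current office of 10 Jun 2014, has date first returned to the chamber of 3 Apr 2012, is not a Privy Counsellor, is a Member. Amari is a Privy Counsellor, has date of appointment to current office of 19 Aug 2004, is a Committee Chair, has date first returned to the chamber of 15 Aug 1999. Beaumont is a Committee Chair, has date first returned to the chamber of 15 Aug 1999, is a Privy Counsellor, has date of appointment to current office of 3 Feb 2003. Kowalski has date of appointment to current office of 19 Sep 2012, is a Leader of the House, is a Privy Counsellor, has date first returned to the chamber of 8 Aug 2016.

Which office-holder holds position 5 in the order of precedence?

By parliamentary office: Szabo (Deputy Speaker); then Sorensen, Marchetti and Kowalski (Leader of the House); then Ibarra (Chief Whip); then Beaumont, Amari and Pereira (Committee Chair); then Delgado (Member).
Sorensen, Marchetti and Kowalski all have date first returned to the chamber 8 Aug 2016, so the next rule applies.
Among Sorensen, Marchetti and Kowalski, by date of appointment to current office (earlier first): Sorensen (22 Jan 2004) before Marchetti (22 Sep 2005) before Kowalski (19 Sep 2012).
Beaumont, Amari and Pereira all have date first returned to the chamber 15 Aug 1999, so the next rule applies.
Among Beaumont, Amari and Pereira, by date of appointment to current office (earlier first): Beaumont (3 Feb 2003) before Amari (19 Aug 2004) before Pereira (5 Mar 2006).
Order: Szabo, Sorensen, Marchetti, Kowalski, Ibarra, Beaumont, Amari, Pereira, Delgado.

Ibarra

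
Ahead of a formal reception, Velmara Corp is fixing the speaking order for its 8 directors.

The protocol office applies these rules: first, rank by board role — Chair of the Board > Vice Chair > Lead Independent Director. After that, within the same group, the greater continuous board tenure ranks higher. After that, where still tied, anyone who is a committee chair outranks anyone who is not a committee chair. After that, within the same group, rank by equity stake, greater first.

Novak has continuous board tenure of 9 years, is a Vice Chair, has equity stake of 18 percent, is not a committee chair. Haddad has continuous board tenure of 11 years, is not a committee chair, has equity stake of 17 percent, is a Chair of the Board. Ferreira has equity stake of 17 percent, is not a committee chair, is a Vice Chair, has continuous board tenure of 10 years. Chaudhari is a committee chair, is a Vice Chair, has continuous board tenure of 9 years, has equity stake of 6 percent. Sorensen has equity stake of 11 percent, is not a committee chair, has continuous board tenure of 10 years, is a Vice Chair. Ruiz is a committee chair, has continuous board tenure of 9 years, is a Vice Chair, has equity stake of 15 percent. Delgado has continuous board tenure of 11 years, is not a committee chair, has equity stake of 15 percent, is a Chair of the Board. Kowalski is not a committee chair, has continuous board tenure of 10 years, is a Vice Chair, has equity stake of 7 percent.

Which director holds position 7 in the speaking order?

Chaudhari

By board role: Haddad and Delgado (Chair of the Board); then Ferreira, Sorensen, Kowalski, Ruiz, Chaudhari and Novak (Vice Chair).
Haddad and Delgado both have continuous board tenure 11 years, so the next rule applies.
Haddad and Delgado are each not a committee chair, so the next rule applies.
Among Haddad and Delgado, by equity stake (higher first): Haddad (17 percent) before Delgado (15 percent).
Among Ferreira, Sorensen, Kowalski, Ruiz, Chaudhari and Novak, by continuous board tenure (higher first): Ferreira, Sorensen and Kowalski (10 years) before Ruiz, Chaudhari and Novak (9 years).
Ferreira, Sorensen and Kowalski are each not a committee chair, so the next rule applies.
Among Ferreira, Sorensen and Kowalski, by equity stake (higher first): Ferreira (17 percent) before Sorensen (11 percent) before Kowalski (7 percent).
Among Ruiz, Chaudhari and Novak, a committee chair before not a committee chair: Ruiz and Chaudhari (a committee chair) before Novak (not a committee chair).
Among Ruiz and Chaudhari, by equity stake (higher first): Ruiz (15 percent) before Chaudhari (6 percent).
Order: Haddad, Delgado, Ferreira, Sorensen, Kowalski, Ruiz, Chaudhari, Novak.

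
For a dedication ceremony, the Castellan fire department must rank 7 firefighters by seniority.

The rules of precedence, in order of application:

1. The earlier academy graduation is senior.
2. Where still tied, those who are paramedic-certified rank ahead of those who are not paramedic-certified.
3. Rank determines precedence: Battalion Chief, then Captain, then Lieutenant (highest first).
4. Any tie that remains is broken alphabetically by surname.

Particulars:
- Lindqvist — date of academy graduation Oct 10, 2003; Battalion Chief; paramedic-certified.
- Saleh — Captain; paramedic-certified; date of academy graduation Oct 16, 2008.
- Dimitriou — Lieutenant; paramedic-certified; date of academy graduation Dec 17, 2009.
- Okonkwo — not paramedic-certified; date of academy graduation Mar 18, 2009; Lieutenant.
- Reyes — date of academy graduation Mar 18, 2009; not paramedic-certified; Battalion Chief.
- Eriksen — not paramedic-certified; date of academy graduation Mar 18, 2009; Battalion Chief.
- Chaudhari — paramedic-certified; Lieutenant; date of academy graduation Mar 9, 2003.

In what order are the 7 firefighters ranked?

Chaudhari, Lindqvist, Saleh, Eriksen, Reyes, Okonkwo, Dimitriou

By date of academy graduation (earlier first): Chaudhari (Mar 9, 2003); then Lindqvist (Oct 10, 2003); then Saleh (Oct 16, 2008); then Eriksen, Reyes and Okonkwo (each Mar 18, 2009); then Dimitriou (Dec 17, 2009).
Eriksen, Reyes and Okonkwo are each not paramedic-certified, so the next rule applies.
Among Eriksen, Reyes and Okonkwo, by rank: Eriksen and Reyes (Battalion Chief) before Okonkwo (Lieutenant).
Among Eriksen and Reyes, alphabetically by surname: Eriksen before Reyes.
Full order: Chaudhari, Lindqvist, Saleh, Eriksen, Reyes, Okonkwo, Dimitriou.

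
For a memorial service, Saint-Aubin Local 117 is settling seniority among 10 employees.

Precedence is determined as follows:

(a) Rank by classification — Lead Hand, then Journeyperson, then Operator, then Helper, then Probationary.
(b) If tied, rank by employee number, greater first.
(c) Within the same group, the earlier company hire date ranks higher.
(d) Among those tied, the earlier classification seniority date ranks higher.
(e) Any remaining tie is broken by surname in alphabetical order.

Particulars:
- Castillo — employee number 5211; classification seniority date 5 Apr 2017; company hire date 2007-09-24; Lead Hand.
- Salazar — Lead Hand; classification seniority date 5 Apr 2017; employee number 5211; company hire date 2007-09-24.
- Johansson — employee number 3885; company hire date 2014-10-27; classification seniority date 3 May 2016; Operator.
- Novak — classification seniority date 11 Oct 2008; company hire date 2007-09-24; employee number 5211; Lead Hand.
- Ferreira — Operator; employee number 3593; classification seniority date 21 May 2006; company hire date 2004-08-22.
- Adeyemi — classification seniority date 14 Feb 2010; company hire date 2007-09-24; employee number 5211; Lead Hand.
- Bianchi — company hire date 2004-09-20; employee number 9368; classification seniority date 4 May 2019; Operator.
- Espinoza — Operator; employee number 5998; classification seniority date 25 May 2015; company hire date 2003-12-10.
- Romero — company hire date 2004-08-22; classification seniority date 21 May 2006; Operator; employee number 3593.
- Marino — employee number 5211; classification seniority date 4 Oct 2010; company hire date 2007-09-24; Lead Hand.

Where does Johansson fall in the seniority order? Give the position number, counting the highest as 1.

8

By classification: Novak, Adeyemi, Marino, Castillo and Salazar (Lead Hand); then Bianchi, Espinoza, Johansson, Ferreira and Romero (Operator).
Novak, Adeyemi, Marino, Castillo and Salazar all have employee number 5211, so the next rule applies.
Novak, Adeyemi, Marino, Castillo and Salazar all have company hire date 2007-09-24, so the next rule applies.
Among Novak, Adeyemi, Marino, Castillo and Salazar, by classification seniority date (earlier first): Novak (11 Oct 2008) before Adeyemi (14 Feb 2010) before Marino (4 Oct 2010) before Castillo and Salazar (5 Apr 2017).
Among Castillo and Salazar, alphabetically by surname: Castillo before Salazar.
Among Bianchi, Espinoza, Johansson, Ferreira and Romero, by employee number (higher first): Bianchi (9368) before Espinoza (5998) before Johansson (3885) before Ferreira and Romero (3593).
Ferreira and Romero both have company hire date 2004-08-22, so the next rule applies.
Ferreira and Romero both have classification seniority date 21 May 2006, so the next rule applies.
Among Ferreira and Romero, alphabetically by surname: Ferreira before Romero.
Order: Novak, Adeyemi, Marino, Castillo, Salazar, Bianchi, Espinoza, Johansson, Ferreira, Romero. So position 8.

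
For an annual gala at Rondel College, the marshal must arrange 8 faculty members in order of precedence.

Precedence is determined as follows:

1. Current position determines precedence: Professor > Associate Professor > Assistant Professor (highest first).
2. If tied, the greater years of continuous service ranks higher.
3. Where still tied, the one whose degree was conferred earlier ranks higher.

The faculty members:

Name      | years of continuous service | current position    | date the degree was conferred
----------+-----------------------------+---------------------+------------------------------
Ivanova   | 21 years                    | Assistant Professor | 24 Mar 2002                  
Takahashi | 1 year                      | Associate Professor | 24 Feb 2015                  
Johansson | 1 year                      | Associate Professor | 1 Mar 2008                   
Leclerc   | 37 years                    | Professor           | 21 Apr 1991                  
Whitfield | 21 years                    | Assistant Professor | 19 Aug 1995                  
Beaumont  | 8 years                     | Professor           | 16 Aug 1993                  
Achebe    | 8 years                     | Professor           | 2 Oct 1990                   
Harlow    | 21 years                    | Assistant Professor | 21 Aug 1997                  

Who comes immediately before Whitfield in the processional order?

By current position: Leclerc, Achebe and Beaumont (Professor); then Johansson and Takahashi (Associate Professor); then Whitfield, Harlow and Ivanova (Assistant Professor).
Among Leclerc, Achebe and Beaumont, by years of continuous service (higher first): Leclerc (37 years) before Achebe and Beaumont (8 years).
Among Achebe and Beaumont, by date the degree was conferred (earlier first): Achebe (2 Oct 1990) before Beaumont (16 Aug 1993).
Johansson and Takahashi both have years of continuous service 1 year, so the next rule applies.
Among Johansson and Takahashi, by date the degree was conferred (earlier first): Johansson (1 Mar 2008) before Takahashi (24 Feb 2015).
Whitfield, Harlow and Ivanova all have years of continuous service 21 years, so the next rule applies.
Among Whitfield, Harlow and Ivanova, by date the degree was conferred (earlier first): Whitfield (19 Aug 1995) before Harlow (21 Aug 1997) before Ivanova (24 Mar 2002).
Order: Leclerc, Achebe, Beaumont, Johansson, Takahashi, Whitfield, Harlow, Ivanova.

Takahashi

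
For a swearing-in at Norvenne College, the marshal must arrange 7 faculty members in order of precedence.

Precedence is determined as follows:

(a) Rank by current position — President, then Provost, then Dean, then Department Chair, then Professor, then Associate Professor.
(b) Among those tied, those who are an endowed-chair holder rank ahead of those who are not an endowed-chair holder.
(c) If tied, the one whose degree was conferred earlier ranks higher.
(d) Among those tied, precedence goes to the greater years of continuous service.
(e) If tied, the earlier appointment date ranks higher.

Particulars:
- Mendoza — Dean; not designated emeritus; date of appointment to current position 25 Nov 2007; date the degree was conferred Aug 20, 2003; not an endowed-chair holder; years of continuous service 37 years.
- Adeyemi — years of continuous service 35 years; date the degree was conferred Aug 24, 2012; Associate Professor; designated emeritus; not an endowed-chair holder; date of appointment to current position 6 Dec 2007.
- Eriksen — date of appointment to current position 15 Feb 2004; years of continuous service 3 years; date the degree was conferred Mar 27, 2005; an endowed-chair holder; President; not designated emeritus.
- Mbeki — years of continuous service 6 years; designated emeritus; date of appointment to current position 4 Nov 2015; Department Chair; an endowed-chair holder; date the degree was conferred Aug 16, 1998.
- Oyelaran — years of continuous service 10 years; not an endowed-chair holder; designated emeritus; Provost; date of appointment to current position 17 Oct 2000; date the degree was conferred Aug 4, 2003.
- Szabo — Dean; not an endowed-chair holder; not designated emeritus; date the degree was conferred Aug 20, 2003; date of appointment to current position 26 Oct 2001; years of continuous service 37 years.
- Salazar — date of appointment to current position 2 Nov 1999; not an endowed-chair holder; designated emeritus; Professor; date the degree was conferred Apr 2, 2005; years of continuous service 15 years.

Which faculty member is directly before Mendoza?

By current position: Eriksen (President); then Oyelaran (Provost); then Szabo and Mendoza (Dean); then Mbeki (Department Chair); then Salazar (Professor); then Adeyemi (Associate Professor).
Szabo and Mendoza are each not an endowed-chair holder, so the next rule applies.
Szabo and Mendoza both have date the degree was conferred Aug 20, 2003, so the next rule applies.
Szabo and Mendoza both have years of continuous service 37 years, so the next rule applies.
Among Szabo and Mendoza, by date of appointment to current position (earlier first): Szabo (26 Oct 2001) before Mendoza (25 Nov 2007).
Order: Eriksen, Oyelaran, Szabo, Mendoza, Mbeki, Salazar, Adeyemi.

Szabo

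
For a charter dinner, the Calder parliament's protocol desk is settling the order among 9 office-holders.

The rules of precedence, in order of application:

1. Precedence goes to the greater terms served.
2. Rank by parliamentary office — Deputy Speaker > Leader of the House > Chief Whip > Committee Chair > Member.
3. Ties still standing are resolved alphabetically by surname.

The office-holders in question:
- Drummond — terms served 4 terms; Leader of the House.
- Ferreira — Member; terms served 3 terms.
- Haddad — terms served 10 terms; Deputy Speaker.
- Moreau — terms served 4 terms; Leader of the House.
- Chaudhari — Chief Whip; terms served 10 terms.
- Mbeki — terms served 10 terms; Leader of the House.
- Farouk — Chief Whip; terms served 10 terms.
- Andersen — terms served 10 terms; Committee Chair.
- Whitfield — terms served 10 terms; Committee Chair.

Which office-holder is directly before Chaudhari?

Mbeki

By terms served (higher first): Haddad, Mbeki, Chaudhari, Farouk, Andersen and Whitfield (each 10 terms); then Drummond and Moreau (both 4 terms); then Ferreira (3 terms).
Among Haddad, Mbeki, Chaudhari, Farouk, Andersen and Whitfield, by parliamentary office: Haddad (Deputy Speaker) before Mbeki (Leader of the House) before Chaudhari and Farouk (Chief Whip) before Andersen and Whitfield (Committee Chair).
Among Chaudhari and Farouk, alphabetically by surname: Chaudhari before Farouk.
Among Andersen and Whitfield, alphabetically by surname: Andersen before Whitfield.
Drummond and Moreau are each Leader of the House, so the next rule applies.
Among Drummond and Moreau, alphabetically by surname: Drummond before Moreau.
Order: Haddad, Mbeki, Chaudhari, Farouk, Andersen, Whitfield, Drummond, Moreau, Ferreira.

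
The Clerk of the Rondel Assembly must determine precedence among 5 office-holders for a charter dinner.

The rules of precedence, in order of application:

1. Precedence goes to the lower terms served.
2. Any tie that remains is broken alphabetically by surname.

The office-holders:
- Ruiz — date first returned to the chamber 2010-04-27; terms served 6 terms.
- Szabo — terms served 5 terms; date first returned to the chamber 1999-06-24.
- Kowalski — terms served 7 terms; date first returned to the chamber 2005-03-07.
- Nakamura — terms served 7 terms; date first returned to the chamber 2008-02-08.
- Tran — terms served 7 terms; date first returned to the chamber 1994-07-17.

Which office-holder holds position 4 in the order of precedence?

By terms served (lower first): Szabo (5 terms); then Ruiz (6 terms); then Kowalski, Nakamura and Tran (each 7 terms).
Among Kowalski, Nakamura and Tran, alphabetically by surname: Kowalski before Nakamura before Tran.
Order: Szabo, Ruiz, Kowalski, Nakamura, Tran.

Nakamura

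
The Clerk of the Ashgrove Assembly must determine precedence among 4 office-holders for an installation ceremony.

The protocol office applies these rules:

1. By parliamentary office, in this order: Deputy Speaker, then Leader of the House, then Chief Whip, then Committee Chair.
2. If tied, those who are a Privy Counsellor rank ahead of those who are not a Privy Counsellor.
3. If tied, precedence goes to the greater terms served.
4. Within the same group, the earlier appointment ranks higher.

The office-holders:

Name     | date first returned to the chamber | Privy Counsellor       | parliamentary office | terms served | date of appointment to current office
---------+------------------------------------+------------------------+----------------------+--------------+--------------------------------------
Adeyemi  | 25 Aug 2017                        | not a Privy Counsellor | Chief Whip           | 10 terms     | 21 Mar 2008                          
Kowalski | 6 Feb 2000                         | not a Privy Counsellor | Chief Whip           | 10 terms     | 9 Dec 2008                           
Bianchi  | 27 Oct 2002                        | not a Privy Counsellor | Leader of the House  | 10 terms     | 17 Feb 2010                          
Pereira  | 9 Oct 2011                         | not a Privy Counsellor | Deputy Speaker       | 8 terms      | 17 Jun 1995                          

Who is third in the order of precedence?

By parliamentary office: Pereira (Deputy Speaker); then Bianchi (Leader of the House); then Adeyemi and Kowalski (Chief Whip).
Adeyemi and Kowalski are each not a Privy Counsellor, so the next rule applies.
Adeyemi and Kowalski both have terms served 10 terms, so the next rule applies.
Among Adeyemi and Kowalski, by date of appointment to current office (earlier first): Adeyemi (21 Mar 2008) before Kowalski (9 Dec 2008).
Order: Pereira, Bianchi, Adeyemi, Kowalski.

Adeyemi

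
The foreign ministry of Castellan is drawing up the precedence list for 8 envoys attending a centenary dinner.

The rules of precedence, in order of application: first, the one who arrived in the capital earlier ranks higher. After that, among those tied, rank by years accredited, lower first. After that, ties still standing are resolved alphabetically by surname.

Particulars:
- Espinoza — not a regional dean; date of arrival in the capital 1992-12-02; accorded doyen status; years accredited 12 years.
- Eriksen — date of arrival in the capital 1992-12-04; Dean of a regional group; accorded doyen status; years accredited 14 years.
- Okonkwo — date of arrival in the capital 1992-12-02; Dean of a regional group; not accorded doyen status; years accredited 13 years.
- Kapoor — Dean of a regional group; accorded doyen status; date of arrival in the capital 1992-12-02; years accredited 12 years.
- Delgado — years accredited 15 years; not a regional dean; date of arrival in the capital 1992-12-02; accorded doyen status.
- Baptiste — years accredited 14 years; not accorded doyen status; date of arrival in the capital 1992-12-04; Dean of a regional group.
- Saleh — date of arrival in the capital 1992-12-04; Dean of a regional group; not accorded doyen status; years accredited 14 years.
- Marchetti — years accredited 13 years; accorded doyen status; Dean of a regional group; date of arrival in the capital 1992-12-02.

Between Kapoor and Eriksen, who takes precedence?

Kapoor

By date of arrival in the capital (earlier first): Espinoza, Kapoor, Marchetti, Okonkwo and Delgado (each 1992-12-02); then Baptiste, Eriksen and Saleh (each 1992-12-04).
Among Espinoza, Kapoor, Marchetti, Okonkwo and Delgado, by years accredited (lower first): Espinoza and Kapoor (12 years) before Marchetti and Okonkwo (13 years) before Delgado (15 years).
Among Espinoza and Kapoor, alphabetically by surname: Espinoza before Kapoor.
Among Marchetti and Okonkwo, alphabetically by surname: Marchetti before Okonkwo.
Baptiste, Eriksen and Saleh all have years accredited 14 years, so the next rule applies.
Among Baptiste, Eriksen and Saleh, alphabetically by surname: Baptiste before Eriksen before Saleh.
So Kapoor takes precedence.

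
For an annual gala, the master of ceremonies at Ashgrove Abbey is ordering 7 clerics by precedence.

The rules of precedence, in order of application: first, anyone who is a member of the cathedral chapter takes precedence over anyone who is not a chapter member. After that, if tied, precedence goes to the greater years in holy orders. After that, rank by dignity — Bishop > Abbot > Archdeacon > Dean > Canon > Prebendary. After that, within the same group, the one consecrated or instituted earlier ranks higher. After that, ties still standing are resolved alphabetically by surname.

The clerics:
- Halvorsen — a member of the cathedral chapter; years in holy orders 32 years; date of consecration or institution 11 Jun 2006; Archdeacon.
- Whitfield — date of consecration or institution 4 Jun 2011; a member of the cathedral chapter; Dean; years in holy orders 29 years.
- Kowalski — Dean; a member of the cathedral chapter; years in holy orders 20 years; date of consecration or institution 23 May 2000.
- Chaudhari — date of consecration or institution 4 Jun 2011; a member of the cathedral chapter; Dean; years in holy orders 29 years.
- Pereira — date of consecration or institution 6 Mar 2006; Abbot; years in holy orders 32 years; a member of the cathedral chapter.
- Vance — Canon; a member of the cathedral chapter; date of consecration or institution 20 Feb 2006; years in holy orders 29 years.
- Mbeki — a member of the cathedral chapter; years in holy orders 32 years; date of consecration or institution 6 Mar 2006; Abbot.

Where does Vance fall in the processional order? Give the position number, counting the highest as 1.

6

By the first rule: Mbeki, Pereira, Halvorsen, Chaudhari, Whitfield, Vance and Kowalski (each a member of the cathedral chapter).
Among Mbeki, Pereira, Halvorsen, Chaudhari, Whitfield, Vance and Kowalski, by years in holy orders (higher first): Mbeki, Pereira and Halvorsen (32 years) before Chaudhari, Whitfield and Vance (29 years) before Kowalski (20 years).
Among Mbeki, Pereira and Halvorsen, by dignity: Mbeki and Pereira (Abbot) before Halvorsen (Archdeacon).
Mbeki and Pereira both have date of consecration or institution 6 Mar 2006, so the next rule applies.
Among Mbeki and Pereira, alphabetically by surname: Mbeki before Pereira.
Among Chaudhari, Whitfield and Vance, by dignity: Chaudhari and Whitfield (Dean) before Vance (Canon).
Chaudhari and Whitfield both have date of consecration or institution 4 Jun 2011, so the next rule applies.
Among Chaudhari and Whitfield, alphabetically by surname: Chaudhari before Whitfield.
Order: Mbeki, Pereira, Halvorsen, Chaudhari, Whitfield, Vance, Kowalski. So position 6.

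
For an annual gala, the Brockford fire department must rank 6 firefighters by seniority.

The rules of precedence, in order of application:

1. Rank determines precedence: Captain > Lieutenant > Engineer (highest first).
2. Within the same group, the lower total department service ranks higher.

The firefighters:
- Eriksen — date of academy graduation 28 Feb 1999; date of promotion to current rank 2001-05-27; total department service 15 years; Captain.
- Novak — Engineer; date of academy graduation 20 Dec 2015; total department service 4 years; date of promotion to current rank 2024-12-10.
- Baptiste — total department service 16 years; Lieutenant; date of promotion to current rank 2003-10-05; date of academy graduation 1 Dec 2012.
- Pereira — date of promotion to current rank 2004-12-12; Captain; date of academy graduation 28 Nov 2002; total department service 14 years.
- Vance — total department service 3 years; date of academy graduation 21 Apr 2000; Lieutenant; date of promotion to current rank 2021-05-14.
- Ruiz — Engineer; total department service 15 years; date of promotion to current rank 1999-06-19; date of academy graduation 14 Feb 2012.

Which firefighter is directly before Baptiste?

By rank: Pereira and Eriksen (Captain); then Vance and Baptiste (Lieutenant); then Novak and Ruiz (Engineer).
Among Pereira and Eriksen, by total department service (lower first): Pereira (14 years) before Eriksen (15 years).
Among Vance and Baptiste, by total department service (lower first): Vance (3 years) before Baptiste (16 years).
Among Novak and Ruiz, by total department service (lower first): Novak (4 years) before Ruiz (15 years).
Order: Pereira, Eriksen, Vance, Baptiste, Novak, Ruiz.

Vance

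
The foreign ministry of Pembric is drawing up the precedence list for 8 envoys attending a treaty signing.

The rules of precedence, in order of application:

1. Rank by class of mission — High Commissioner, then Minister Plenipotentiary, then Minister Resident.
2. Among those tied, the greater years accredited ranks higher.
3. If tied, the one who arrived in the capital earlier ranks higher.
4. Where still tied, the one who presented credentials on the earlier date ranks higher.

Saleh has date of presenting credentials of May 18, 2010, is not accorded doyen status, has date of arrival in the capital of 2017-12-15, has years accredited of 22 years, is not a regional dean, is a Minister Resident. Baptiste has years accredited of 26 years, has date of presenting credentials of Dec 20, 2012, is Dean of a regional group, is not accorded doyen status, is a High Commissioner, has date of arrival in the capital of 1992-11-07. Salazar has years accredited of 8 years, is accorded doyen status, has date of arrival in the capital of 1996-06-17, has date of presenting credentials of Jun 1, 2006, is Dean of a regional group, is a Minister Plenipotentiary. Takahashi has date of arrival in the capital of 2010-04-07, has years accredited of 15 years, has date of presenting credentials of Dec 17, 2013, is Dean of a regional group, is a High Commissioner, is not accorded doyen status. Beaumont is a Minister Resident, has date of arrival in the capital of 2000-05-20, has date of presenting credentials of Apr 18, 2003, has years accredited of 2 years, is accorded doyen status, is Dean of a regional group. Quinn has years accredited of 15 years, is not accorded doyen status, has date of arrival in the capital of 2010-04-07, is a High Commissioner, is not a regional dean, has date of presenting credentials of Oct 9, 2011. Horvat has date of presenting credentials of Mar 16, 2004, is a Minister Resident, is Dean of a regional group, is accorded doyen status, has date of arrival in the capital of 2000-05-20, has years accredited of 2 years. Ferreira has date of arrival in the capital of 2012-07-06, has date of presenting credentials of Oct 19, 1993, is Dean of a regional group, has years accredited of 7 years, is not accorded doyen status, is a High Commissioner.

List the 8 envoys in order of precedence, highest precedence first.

By class of mission: Baptiste, Quinn, Takahashi and Ferreira (High Commissioner); then Salazar (Minister Plenipotentiary); then Saleh, Beaumont and Horvat (Minister Resident).
Among Baptiste, Quinn, Takahashi and Ferreira, by years accredited (higher first): Baptiste (26 years) before Quinn and Takahashi (15 years) before Ferreira (7 years).
Quinn and Takahashi both have date of arrival in the capital 2010-04-07, so the next rule applies.
Among Quinn and Takahashi, by date of presenting credentials (earlier first): Quinn (Oct 9, 2011) before Takahashi (Dec 17, 2013).
Among Saleh, Beaumont and Horvat, by years accredited (higher first): Saleh (22 years) before Beaumont and Horvat (2 years).
Beaumont and Horvat both have date of arrival in the capital 2000-05-20, so the next rule applies.
Among Beaumont and Horvat, by date of presenting credentials (earlier first): Beaumont (Apr 18, 2003) before Horvat (Mar 16, 2004).
Full order: Baptiste, Quinn, Takahashi, Ferreira, Salazar, Saleh, Beaumont, Horvat.

Baptiste, Quinn, Takahashi, Ferreira, Salazar, Saleh, Beaumont, Horvat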